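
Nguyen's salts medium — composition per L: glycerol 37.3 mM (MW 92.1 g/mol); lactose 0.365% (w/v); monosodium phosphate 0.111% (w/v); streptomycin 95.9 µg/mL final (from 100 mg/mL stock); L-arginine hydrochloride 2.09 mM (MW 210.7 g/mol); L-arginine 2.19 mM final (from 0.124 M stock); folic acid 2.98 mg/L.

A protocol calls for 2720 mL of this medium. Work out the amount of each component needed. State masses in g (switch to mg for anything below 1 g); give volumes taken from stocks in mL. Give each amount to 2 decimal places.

Target volume = 2720 mL = 2.72 L.
glycerol: 37.3 mmol/L × 92.1 g/mol × 2.72 L ÷ 1000 = 9.34 g
lactose: 0.365% w/v = 3.65 g/L → 3.65 × 2.72 L = 9.93 g
monosodium phosphate: 0.111% w/v = 1.11 g/L → 1.11 × 2.72 L = 3.02 g
streptomycin: dilute stock: 95.9 µg/mL × 2720 mL ÷ 100000 µg/mL = 2.61 mL
L-arginine hydrochloride: 2.09 mmol/L × 210.7 g/mol × 2.72 L ÷ 1000 = 1.20 g
L-arginine: V = C2·V2/C1 = 2.19 mM × 2720 mL ÷ 124 mM = 48.04 mL
folic acid: 2.98 mg/L × 2.72 L = 8.11 mg

glycerol 9.34 g; lactose 9.93 g; monosodium phosphate 3.02 g; streptomycin 2.61 mL; L-arginine hydrochloride 1.20 g; L-arginine 48.04 mL; folic acid 8.11 mg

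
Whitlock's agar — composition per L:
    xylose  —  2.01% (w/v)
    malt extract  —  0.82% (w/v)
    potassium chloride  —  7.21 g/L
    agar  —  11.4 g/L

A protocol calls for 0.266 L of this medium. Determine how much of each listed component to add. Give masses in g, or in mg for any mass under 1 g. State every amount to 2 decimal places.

Scale factor relative to 1 L: 0.266.
xylose: 2.01% w/v = 20.1 g/L → 20.1 × 0.266 L = 5.35 g
malt extract: 0.82% w/v = 8.2 g/L → 8.2 × 0.266 L = 2.18 g
potassium chloride: 7.21 g/L × 0.266 L = 1.92 g
agar: 11.4 g/L × 0.266 L = 3.03 g

xylose 5.35 g; malt extract 2.18 g; potassium chloride 1.92 g; agar 3.03 g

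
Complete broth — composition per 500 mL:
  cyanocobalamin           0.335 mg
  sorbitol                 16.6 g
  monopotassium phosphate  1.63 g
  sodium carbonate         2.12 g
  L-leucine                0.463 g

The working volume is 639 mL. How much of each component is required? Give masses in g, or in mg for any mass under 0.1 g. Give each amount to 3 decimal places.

Scale factor = 639 mL / 500 mL = 1.278.
cyanocobalamin: 0.335 mg × (639 mL / 500 mL) = 0.428 mg
sorbitol: 16.6 g × (639 mL / 500 mL) = 21.215 g
monopotassium phosphate: 1.63 g × (639 mL / 500 mL) = 2.083 g
sodium carbonate: 2.12 g × (639 mL / 500 mL) = 2.709 g
L-leucine: 0.463 g × (639 mL / 500 mL) = 0.592 g

cyanocobalamin 0.428 mg; sorbitol 21.215 g; monopotassium phosphate 2.083 g; sodium carbonate 2.709 g; L-leucine 0.592 g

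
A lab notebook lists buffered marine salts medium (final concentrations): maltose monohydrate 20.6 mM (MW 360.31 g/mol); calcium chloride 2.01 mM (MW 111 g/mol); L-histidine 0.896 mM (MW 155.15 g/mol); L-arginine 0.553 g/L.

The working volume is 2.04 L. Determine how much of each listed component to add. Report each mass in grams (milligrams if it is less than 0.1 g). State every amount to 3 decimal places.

maltose monohydrate 15.142 g; calcium chloride 0.455 g; L-histidine 0.284 g; L-arginine 1.128 g

Scale factor relative to 1 L: 2.04.
maltose monohydrate: 20.6 mmol/L × 360.31 g/mol × 2.04 L ÷ 1000 = 15.142 g
calcium chloride: 2.01 mmol/L × 111 g/mol × 2.04 L ÷ 1000 = 0.455 g
L-histidine: 0.896 mmol/L × 155.15 g/mol × 2.04 L ÷ 1000 = 0.284 g
L-arginine: 0.553 g/L × 2.04 L = 1.128 g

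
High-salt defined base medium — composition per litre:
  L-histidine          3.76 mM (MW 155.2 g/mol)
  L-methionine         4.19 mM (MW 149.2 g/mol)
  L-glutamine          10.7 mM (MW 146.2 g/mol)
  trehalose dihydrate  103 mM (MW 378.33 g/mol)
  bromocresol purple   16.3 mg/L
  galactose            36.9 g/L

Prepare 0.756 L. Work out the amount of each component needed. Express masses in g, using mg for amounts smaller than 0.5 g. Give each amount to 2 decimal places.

L-histidine 441.17 mg; L-methionine 472.61 mg; L-glutamine 1.18 g; trehalose dihydrate 29.46 g; bromocresol purple 12.32 mg; galactose 27.90 g

Working volume: 0.756 L.
L-histidine: 3.76 mmol/L × 155.2 mg/mmol × 0.756 L = 441.17 mg
L-methionine: 4.19 mmol/L × 149.2 mg/mmol × 0.756 L = 472.61 mg
L-glutamine: 10.7 mmol/L × 146.2 g/mol × 0.756 L ÷ 1000 = 1.18 g
trehalose dihydrate: 103 mmol/L × 378.33 g/mol × 0.756 L ÷ 1000 = 29.46 g
bromocresol purple: 16.3 mg/L × 0.756 L = 12.32 mg
galactose: 36.9 g/L × 0.756 L = 27.90 g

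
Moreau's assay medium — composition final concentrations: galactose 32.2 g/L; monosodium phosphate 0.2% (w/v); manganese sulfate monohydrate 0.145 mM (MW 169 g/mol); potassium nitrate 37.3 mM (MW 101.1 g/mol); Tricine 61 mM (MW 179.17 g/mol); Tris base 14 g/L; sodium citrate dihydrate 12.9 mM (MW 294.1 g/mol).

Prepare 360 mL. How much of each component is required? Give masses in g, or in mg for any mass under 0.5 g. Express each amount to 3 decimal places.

galactose 11.592 g; monosodium phosphate 0.720 g; manganese sulfate monohydrate 8.822 mg; potassium nitrate 1.358 g; Tricine 3.935 g; Tris base 5.040 g; sodium citrate dihydrate 1.366 g

Working volume: 360 mL = 0.36 L.
galactose: 32.2 g/L × 0.36 L = 11.592 g
monosodium phosphate: 0.2% w/v = 2 g/L → 2 × 0.36 L = 0.720 g
manganese sulfate monohydrate: 0.145 mmol/L × 169 mg/mmol × 0.36 L = 8.822 mg
potassium nitrate: 37.3 mmol/L × 101.1 g/mol × 0.36 L ÷ 1000 = 1.358 g
Tricine: 61 mmol/L × 179.17 g/mol × 0.36 L ÷ 1000 = 3.935 g
Tris base: 14 g/L × 0.36 L = 5.040 g
sodium citrate dihydrate: 12.9 mmol/L × 294.1 g/mol × 0.36 L ÷ 1000 = 1.366 g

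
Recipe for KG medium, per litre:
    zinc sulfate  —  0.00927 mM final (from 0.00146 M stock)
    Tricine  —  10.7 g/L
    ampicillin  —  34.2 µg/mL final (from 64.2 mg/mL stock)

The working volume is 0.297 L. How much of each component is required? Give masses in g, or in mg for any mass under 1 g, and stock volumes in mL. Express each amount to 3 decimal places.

zinc sulfate 1.886 mL; Tricine 3.178 g; ampicillin 0.158 mL

Scale factor relative to 1 L: 0.297.
zinc sulfate: C1V1 = C2V2 → 0.00927 mM × 297 mL ÷ 1.46 mM = 1.886 mL
Tricine: 10.7 g/L × 0.297 L = 3.178 g
ampicillin: dilute stock: 34.2 µg/mL × 297 mL ÷ 64200 µg/mL = 0.158 mL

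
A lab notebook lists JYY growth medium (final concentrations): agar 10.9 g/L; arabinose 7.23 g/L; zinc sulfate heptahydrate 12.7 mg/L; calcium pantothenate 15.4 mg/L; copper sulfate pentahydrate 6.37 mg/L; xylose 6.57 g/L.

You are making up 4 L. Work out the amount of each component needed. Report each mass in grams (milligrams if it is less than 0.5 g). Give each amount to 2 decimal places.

Working volume: 4 L.
agar: 10.9 g/L × 4 L = 43.60 g
arabinose: 7.23 g/L × 4 L = 28.92 g
zinc sulfate heptahydrate: 12.7 mg/L × 4 L = 50.80 mg
calcium pantothenate: 15.4 mg/L × 4 L = 61.60 mg
copper sulfate pentahydrate: 6.37 mg/L × 4 L = 25.48 mg
xylose: 6.57 g/L × 4 L = 26.28 g

agar 43.60 g; arabinose 28.92 g; zinc sulfate heptahydrate 50.80 mg; calcium pantothenate 61.60 mg; copper sulfate pentahydrate 25.48 mg; xylose 26.28 g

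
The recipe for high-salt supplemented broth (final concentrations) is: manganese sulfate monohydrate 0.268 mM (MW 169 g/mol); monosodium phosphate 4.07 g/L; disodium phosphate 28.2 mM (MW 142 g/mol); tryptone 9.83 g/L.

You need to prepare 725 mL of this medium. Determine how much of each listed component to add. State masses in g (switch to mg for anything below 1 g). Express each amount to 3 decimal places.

manganese sulfate monohydrate 32.837 mg; monosodium phosphate 2.951 g; disodium phosphate 2.903 g; tryptone 7.127 g

Scale factor relative to 1 L: 0.725.
manganese sulfate monohydrate: 0.268 mmol/L × 169 mg/mmol × 0.725 L = 32.837 mg
monosodium phosphate: 4.07 g/L × 0.725 L = 2.951 g
disodium phosphate: 28.2 mmol/L × 142 g/mol × 0.725 L ÷ 1000 = 2.903 g
tryptone: 9.83 g/L × 0.725 L = 7.127 g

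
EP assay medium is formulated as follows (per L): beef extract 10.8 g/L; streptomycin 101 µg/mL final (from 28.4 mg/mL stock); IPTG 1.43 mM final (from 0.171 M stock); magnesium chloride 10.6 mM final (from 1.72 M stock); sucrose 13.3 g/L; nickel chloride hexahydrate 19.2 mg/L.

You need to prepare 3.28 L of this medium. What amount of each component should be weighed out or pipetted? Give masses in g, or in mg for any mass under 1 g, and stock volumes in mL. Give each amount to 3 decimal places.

beef extract 35.424 g; streptomycin 11.665 mL; IPTG 27.429 mL; magnesium chloride 20.214 mL; sucrose 43.624 g; nickel chloride hexahydrate 62.976 mg

Working volume: 3.28 L.
beef extract: 10.8 g/L × 3.28 L = 35.424 g
streptomycin: V = C2·V2/C1 = 101 µg/mL × 3280 mL ÷ 28400 µg/mL = 11.665 mL
IPTG: C1V1 = C2V2 → 1.43 mM × 3280 mL ÷ 171 mM = 27.429 mL
magnesium chloride: V = C2·V2/C1 = 10.6 mM × 3280 mL ÷ 1720 mM = 20.214 mL
sucrose: 13.3 g/L × 3.28 L = 43.624 g
nickel chloride hexahydrate: 19.2 mg/L × 3.28 L = 62.976 mg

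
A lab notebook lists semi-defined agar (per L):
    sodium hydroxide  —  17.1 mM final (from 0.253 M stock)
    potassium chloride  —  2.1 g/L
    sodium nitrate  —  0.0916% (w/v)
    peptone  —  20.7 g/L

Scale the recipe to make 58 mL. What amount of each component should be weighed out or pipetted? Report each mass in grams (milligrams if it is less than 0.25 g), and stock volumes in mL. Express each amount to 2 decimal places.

Scale factor relative to 1 L: 0.058.
sodium hydroxide: C1V1 = C2V2 → 17.1 mM × 58 mL ÷ 253 mM = 3.92 mL
potassium chloride: 2.1 g/L × 0.058 L = 0.1218 g = 121.80 mg
sodium nitrate: 0.0916 g per 100 mL × 58 mL ÷ 100 = 0.053128 g = 53.13 mg
peptone: 20.7 g/L × 0.058 L = 1.20 g

sodium hydroxide 3.92 mL; potassium chloride 121.80 mg; sodium nitrate 53.13 mg; peptone 1.20 g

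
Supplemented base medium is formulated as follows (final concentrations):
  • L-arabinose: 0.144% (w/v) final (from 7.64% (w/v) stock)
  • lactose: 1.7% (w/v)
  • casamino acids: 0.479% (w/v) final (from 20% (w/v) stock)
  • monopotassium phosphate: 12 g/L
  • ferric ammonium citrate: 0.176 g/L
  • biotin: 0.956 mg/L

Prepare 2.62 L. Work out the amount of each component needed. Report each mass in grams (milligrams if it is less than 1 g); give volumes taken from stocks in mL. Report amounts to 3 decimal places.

Scale factor relative to 1 L: 2.62.
L-arabinose: dilute stock: 0.144% ÷ 7.64% × 2620 mL = 49.382 mL
lactose: 1.7 g per 100 mL × 2620 mL ÷ 100 = 44.540 g
casamino acids: dilute stock: 0.479% ÷ 20% × 2620 mL = 62.749 mL
monopotassium phosphate: 12 g/L × 2.62 L = 31.440 g
ferric ammonium citrate: 0.176 g/L × 2.62 L = 0.46112 g = 461.120 mg
biotin: 0.956 mg/L × 2.62 L = 2.505 mg

L-arabinose 49.382 mL; lactose 44.540 g; casamino acids 62.749 mL; monopotassium phosphate 31.440 g; ferric ammonium citrate 461.120 mg; biotin 2.505 mg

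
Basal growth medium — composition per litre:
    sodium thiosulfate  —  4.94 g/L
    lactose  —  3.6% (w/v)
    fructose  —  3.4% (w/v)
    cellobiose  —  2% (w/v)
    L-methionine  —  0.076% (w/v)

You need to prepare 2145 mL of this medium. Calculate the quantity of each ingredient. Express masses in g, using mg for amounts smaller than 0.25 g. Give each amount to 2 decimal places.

Working volume: 2145 mL = 2.145 L.
sodium thiosulfate: 4.94 g/L × 2.145 L = 10.60 g
lactose: 3.6% w/v = 36 g/L → 36 × 2.145 L = 77.22 g
fructose: 3.4 g per 100 mL × 2145 mL ÷ 100 = 72.93 g
cellobiose: 2 g per 100 mL × 2145 mL ÷ 100 = 42.90 g
L-methionine: 0.076 g per 100 mL × 2145 mL ÷ 100 = 1.63 g

sodium thiosulfate 10.60 g; lactose 77.22 g; fructose 72.93 g; cellobiose 42.90 g; L-methionine 1.63 g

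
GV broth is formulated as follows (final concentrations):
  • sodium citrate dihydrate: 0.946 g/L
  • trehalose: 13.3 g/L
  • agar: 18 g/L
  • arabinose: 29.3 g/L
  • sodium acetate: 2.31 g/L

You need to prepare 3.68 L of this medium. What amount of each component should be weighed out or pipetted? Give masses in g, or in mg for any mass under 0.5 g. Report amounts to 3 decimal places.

sodium citrate dihydrate 3.481 g; trehalose 48.944 g; agar 66.240 g; arabinose 107.824 g; sodium acetate 8.501 g

Working volume: 3.68 L.
sodium citrate dihydrate: 0.946 g/L × 3.68 L = 3.481 g
trehalose: 13.3 g/L × 3.68 L = 48.944 g
agar: 18 g/L × 3.68 L = 66.240 g
arabinose: 29.3 g/L × 3.68 L = 107.824 g
sodium acetate: 2.31 g/L × 3.68 L = 8.501 g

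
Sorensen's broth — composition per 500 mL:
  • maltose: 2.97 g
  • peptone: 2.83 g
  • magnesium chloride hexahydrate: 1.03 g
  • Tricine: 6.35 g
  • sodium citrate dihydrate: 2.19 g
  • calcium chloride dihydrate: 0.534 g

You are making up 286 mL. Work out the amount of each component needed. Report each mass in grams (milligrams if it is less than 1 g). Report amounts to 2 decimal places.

maltose 1.70 g; peptone 1.62 g; magnesium chloride hexahydrate 589.16 mg; Tricine 3.63 g; sodium citrate dihydrate 1.25 g; calcium chloride dihydrate 305.45 mg

Scale factor = 286 mL / 500 mL = 0.572.
maltose: 2.97 g × (286 mL / 500 mL) = 1.70 g
peptone: 2.83 g × (286 mL / 500 mL) = 1.62 g
magnesium chloride hexahydrate: 1.03 g × (286 mL / 500 mL) = 0.58916 g = 589.16 mg
Tricine: 6.35 g × (286 mL / 500 mL) = 3.63 g
sodium citrate dihydrate: 2.19 g × (286 mL / 500 mL) = 1.25 g
calcium chloride dihydrate: 0.534 g × (286 mL / 500 mL) = 0.305448 g = 305.45 mg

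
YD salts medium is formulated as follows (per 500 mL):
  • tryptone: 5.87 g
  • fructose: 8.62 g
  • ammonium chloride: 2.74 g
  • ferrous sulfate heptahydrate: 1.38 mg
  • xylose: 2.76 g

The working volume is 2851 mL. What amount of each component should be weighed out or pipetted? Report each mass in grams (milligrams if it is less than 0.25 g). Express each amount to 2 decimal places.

tryptone 33.47 g; fructose 49.15 g; ammonium chloride 15.62 g; ferrous sulfate heptahydrate 7.87 mg; xylose 15.74 g

Ratio of target to recipe volume: 2851 / 500 = 5.702.
tryptone: 5.87 g × (2851 mL / 500 mL) = 33.47 g
fructose: 8.62 g × (2851 mL / 500 mL) = 49.15 g
ammonium chloride: 2.74 g × (2851 mL / 500 mL) = 15.62 g
ferrous sulfate heptahydrate: 1.38 mg × (2851 mL / 500 mL) = 7.87 mg
xylose: 2.76 g × (2851 mL / 500 mL) = 15.74 g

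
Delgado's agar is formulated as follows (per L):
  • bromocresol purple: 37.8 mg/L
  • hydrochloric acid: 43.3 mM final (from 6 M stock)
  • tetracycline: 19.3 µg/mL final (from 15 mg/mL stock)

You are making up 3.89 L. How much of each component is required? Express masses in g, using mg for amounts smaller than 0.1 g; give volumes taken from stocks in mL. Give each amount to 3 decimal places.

bromocresol purple 0.147 g; hydrochloric acid 28.073 mL; tetracycline 5.005 mL

Working volume: 3.89 L.
bromocresol purple: 37.8 mg/L × 3.89 L = 147.042 mg = 0.147 g
hydrochloric acid: C1V1 = C2V2 → 43.3 mM × 3890 mL ÷ 6000 mM = 28.073 mL
tetracycline: dilute stock: 19.3 µg/mL × 3890 mL ÷ 15000 µg/mL = 5.005 mL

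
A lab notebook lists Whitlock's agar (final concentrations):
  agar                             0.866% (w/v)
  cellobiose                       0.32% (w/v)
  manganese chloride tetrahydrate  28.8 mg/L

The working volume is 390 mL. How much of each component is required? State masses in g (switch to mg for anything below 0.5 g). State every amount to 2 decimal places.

Working volume: 390 mL = 0.39 L.
agar: 0.866% w/v = 8.66 g/L → 8.66 × 0.39 L = 3.38 g
cellobiose: 0.32 g per 100 mL × 390 mL ÷ 100 = 1.25 g
manganese chloride tetrahydrate: 28.8 mg/L × 0.39 L = 11.23 mg

agar 3.38 g; cellobiose 1.25 g; manganese chloride tetrahydrate 11.23 mg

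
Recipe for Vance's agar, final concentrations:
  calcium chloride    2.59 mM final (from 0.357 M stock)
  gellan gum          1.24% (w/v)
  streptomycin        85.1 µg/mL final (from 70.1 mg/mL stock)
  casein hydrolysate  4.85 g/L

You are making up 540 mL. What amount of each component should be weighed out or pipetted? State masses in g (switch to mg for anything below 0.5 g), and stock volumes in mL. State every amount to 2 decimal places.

Scale factor relative to 1 L: 0.54.
calcium chloride: dilute stock: 2.59 mM × 540 mL ÷ 357 mM = 3.92 mL
gellan gum: 1.24% w/v = 12.4 g/L → 12.4 × 0.54 L = 6.70 g
streptomycin: C1V1 = C2V2 → 85.1 µg/mL × 540 mL ÷ 70100 µg/mL = 0.66 mL
casein hydrolysate: 4.85 g/L × 0.54 L = 2.62 g

calcium chloride 3.92 mL; gellan gum 6.70 g; streptomycin 0.66 mL; casein hydrolysate 2.62 g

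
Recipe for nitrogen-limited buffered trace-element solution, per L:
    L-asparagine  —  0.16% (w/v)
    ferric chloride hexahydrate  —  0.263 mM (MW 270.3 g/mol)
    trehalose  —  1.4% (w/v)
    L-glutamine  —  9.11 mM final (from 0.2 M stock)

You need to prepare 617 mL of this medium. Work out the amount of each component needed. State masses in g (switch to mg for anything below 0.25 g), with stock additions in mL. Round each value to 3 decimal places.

Working volume: 617 mL = 0.617 L.
L-asparagine: 0.16 g per 100 mL × 617 mL ÷ 100 = 0.987 g
ferric chloride hexahydrate: 0.263 mmol/L × 270.3 mg/mmol × 0.617 L = 43.862 mg
trehalose: 1.4 g per 100 mL × 617 mL ÷ 100 = 8.638 g
L-glutamine: dilute stock: 9.11 mM × 617 mL ÷ 200 mM = 28.104 mL

L-asparagine 0.987 g; ferric chloride hexahydrate 43.862 mg; trehalose 8.638 g; L-glutamine 28.104 mL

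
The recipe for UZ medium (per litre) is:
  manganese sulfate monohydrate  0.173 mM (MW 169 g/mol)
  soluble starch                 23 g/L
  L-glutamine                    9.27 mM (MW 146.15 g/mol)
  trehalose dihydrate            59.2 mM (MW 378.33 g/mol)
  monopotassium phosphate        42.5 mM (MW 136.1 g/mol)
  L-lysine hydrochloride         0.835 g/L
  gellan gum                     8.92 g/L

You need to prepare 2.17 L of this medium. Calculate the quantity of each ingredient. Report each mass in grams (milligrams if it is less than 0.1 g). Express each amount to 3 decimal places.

manganese sulfate monohydrate 63.444 mg; soluble starch 49.910 g; L-glutamine 2.940 g; trehalose dihydrate 48.602 g; monopotassium phosphate 12.552 g; L-lysine hydrochloride 1.812 g; gellan gum 19.356 g

Scale factor relative to 1 L: 2.17.
manganese sulfate monohydrate: 0.173 mmol/L × 169 mg/mmol × 2.17 L = 63.444 mg
soluble starch: 23 g/L × 2.17 L = 49.910 g
L-glutamine: 9.27 mmol/L × 146.15 g/mol × 2.17 L ÷ 1000 = 2.940 g
trehalose dihydrate: 59.2 mmol/L × 378.33 g/mol × 2.17 L ÷ 1000 = 48.602 g
monopotassium phosphate: 42.5 mmol/L × 136.1 g/mol × 2.17 L ÷ 1000 = 12.552 g
L-lysine hydrochloride: 0.835 g/L × 2.17 L = 1.812 g
gellan gum: 8.92 g/L × 2.17 L = 19.356 g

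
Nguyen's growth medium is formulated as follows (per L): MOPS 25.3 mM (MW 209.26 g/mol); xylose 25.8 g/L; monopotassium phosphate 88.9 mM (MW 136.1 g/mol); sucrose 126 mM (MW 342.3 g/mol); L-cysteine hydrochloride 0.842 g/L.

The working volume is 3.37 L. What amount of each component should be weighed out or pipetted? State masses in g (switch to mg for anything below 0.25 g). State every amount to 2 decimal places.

Working volume: 3.37 L.
MOPS: 25.3 mmol/L × 209.26 g/mol × 3.37 L ÷ 1000 = 17.84 g
xylose: 25.8 g/L × 3.37 L = 86.95 g
monopotassium phosphate: 88.9 mmol/L × 136.1 g/mol × 3.37 L ÷ 1000 = 40.77 g
sucrose: 126 mmol/L × 342.3 g/mol × 3.37 L ÷ 1000 = 145.35 g
L-cysteine hydrochloride: 0.842 g/L × 3.37 L = 2.84 g

MOPS 17.84 g; xylose 86.95 g; monopotassium phosphate 40.77 g; sucrose 145.35 g; L-cysteine hydrochloride 2.84 g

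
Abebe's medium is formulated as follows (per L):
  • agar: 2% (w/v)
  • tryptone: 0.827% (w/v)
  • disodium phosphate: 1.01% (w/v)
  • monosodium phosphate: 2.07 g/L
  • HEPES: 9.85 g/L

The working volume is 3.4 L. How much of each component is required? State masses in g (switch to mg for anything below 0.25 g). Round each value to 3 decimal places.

agar 68.000 g; tryptone 28.118 g; disodium phosphate 34.340 g; monosodium phosphate 7.038 g; HEPES 33.490 g

Working volume: 3.4 L.
agar: 2 g per 100 mL × 3400 mL ÷ 100 = 68.000 g
tryptone: 0.827 g per 100 mL × 3400 mL ÷ 100 = 28.118 g
disodium phosphate: 1.01 g per 100 mL × 3400 mL ÷ 100 = 34.340 g
monosodium phosphate: 2.07 g/L × 3.4 L = 7.038 g
HEPES: 9.85 g/L × 3.4 L = 33.490 g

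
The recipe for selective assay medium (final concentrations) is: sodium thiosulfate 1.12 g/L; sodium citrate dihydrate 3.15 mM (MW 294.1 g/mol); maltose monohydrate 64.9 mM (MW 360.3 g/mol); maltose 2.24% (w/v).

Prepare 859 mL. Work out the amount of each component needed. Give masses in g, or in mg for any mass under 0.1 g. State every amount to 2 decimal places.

Scale factor relative to 1 L: 0.859.
sodium thiosulfate: 1.12 g/L × 0.859 L = 0.96 g
sodium citrate dihydrate: 3.15 mmol/L × 294.1 g/mol × 0.859 L ÷ 1000 = 0.80 g
maltose monohydrate: 64.9 mmol/L × 360.3 g/mol × 0.859 L ÷ 1000 = 20.09 g
maltose: 2.24 g per 100 mL × 859 mL ÷ 100 = 19.24 g

sodium thiosulfate 0.96 g; sodium citrate dihydrate 0.80 g; maltose monohydrate 20.09 g; maltose 19.24 g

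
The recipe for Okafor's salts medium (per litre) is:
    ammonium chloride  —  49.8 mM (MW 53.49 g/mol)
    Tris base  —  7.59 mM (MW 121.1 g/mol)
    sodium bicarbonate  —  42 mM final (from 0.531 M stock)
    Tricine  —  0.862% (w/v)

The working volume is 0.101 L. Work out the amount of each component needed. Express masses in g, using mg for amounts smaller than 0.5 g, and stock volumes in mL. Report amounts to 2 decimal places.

Scale factor relative to 1 L: 0.101.
ammonium chloride: 49.8 mmol/L × 53.49 mg/mmol × 0.101 L = 269.04 mg
Tris base: 7.59 mmol/L × 121.1 mg/mmol × 0.101 L = 92.83 mg
sodium bicarbonate: C1V1 = C2V2 → 42 mM × 101 mL ÷ 531 mM = 7.99 mL
Tricine: 0.862% w/v = 8.62 g/L → 8.62 × 0.101 L = 0.87 g

ammonium chloride 269.04 mg; Tris base 92.83 mg; sodium bicarbonate 7.99 mL; Tricine 0.87 g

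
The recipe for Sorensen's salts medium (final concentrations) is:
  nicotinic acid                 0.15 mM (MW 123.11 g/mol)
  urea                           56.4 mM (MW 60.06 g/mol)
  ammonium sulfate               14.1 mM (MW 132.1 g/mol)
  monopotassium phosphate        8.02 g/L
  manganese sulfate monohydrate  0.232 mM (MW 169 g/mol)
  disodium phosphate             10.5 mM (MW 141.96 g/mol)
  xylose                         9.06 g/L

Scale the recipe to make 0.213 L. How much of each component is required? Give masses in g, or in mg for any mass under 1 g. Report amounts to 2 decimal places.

nicotinic acid 3.93 mg; urea 721.51 mg; ammonium sulfate 396.74 mg; monopotassium phosphate 1.71 g; manganese sulfate monohydrate 8.35 mg; disodium phosphate 317.49 mg; xylose 1.93 g

Working volume: 0.213 L.
nicotinic acid: 0.15 mmol/L × 123.11 mg/mmol × 0.213 L = 3.93 mg
urea: 56.4 mmol/L × 60.06 mg/mmol × 0.213 L = 721.51 mg
ammonium sulfate: 14.1 mmol/L × 132.1 mg/mmol × 0.213 L = 396.74 mg
monopotassium phosphate: 8.02 g/L × 0.213 L = 1.71 g
manganese sulfate monohydrate: 0.232 mmol/L × 169 mg/mmol × 0.213 L = 8.35 mg
disodium phosphate: 10.5 mmol/L × 141.96 mg/mmol × 0.213 L = 317.49 mg
xylose: 9.06 g/L × 0.213 L = 1.93 g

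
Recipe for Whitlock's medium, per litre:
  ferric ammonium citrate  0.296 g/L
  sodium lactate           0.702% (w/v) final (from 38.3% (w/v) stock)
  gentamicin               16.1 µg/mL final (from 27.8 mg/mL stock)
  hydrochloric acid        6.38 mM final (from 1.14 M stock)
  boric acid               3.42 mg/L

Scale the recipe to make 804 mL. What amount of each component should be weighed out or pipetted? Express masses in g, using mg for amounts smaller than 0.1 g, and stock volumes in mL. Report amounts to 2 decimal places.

ferric ammonium citrate 0.24 g; sodium lactate 14.74 mL; gentamicin 0.47 mL; hydrochloric acid 4.50 mL; boric acid 2.75 mg

Scale factor relative to 1 L: 0.804.
ferric ammonium citrate: 0.296 g/L × 0.804 L = 0.24 g
sodium lactate: dilute stock: 0.702% ÷ 38.3% × 804 mL = 14.74 mL
gentamicin: C1V1 = C2V2 → 16.1 µg/mL × 804 mL ÷ 27800 µg/mL = 0.47 mL
hydrochloric acid: C1V1 = C2V2 → 6.38 mM × 804 mL ÷ 1140 mM = 4.50 mL
boric acid: 3.42 mg/L × 0.804 L = 2.75 mg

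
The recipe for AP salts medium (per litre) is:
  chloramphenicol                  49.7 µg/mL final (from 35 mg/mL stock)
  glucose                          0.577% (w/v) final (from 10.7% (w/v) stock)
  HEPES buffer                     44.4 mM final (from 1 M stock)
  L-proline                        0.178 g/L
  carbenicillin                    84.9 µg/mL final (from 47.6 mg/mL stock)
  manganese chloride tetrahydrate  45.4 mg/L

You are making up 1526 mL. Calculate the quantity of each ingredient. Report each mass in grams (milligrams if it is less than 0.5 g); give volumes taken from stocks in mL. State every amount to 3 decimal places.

Scale factor relative to 1 L: 1.526.
chloramphenicol: C1V1 = C2V2 → 49.7 µg/mL × 1526 mL ÷ 35000 µg/mL = 2.167 mL
glucose: dilute stock: 0.577% ÷ 10.7% × 1526 mL = 82.290 mL
HEPES buffer: C1V1 = C2V2 → 44.4 mM × 1526 mL ÷ 1000 mM = 67.754 mL
L-proline: 0.178 g/L × 1.526 L = 0.271628 g = 271.628 mg
carbenicillin: V = C2·V2/C1 = 84.9 µg/mL × 1526 mL ÷ 47600 µg/mL = 2.722 mL
manganese chloride tetrahydrate: 45.4 mg/L × 1.526 L = 69.280 mg

chloramphenicol 2.167 mL; glucose 82.290 mL; HEPES buffer 67.754 mL; L-proline 271.628 mg; carbenicillin 2.722 mL; manganese chloride tetrahydrate 69.280 mg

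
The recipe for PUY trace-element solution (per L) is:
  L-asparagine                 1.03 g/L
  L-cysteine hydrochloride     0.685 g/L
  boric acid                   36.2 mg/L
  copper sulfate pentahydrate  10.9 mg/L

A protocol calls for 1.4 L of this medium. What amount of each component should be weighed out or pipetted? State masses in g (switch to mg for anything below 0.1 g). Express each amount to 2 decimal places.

Scale factor relative to 1 L: 1.4.
L-asparagine: 1.03 g/L × 1.4 L = 1.44 g
L-cysteine hydrochloride: 0.685 g/L × 1.4 L = 0.96 g
boric acid: 36.2 mg/L × 1.4 L = 50.68 mg
copper sulfate pentahydrate: 10.9 mg/L × 1.4 L = 15.26 mg

L-asparagine 1.44 g; L-cysteine hydrochloride 0.96 g; boric acid 50.68 mg; copper sulfate pentahydrate 15.26 mg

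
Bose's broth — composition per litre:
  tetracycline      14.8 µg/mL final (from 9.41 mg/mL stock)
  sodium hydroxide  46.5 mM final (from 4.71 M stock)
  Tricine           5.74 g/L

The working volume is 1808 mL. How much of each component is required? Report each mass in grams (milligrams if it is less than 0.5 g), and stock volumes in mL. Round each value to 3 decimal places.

tetracycline 2.844 mL; sodium hydroxide 17.850 mL; Tricine 10.378 g

Scale factor relative to 1 L: 1.808.
tetracycline: V = C2·V2/C1 = 14.8 µg/mL × 1808 mL ÷ 9410 µg/mL = 2.844 mL
sodium hydroxide: V = C2·V2/C1 = 46.5 mM × 1808 mL ÷ 4710 mM = 17.850 mL
Tricine: 5.74 g/L × 1.808 L = 10.378 g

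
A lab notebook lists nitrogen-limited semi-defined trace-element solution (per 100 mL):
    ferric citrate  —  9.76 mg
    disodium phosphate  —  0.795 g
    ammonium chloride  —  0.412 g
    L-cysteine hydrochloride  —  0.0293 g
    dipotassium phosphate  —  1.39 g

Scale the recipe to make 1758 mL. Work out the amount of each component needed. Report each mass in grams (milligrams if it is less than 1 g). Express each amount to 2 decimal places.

ferric citrate 171.58 mg; disodium phosphate 13.98 g; ammonium chloride 7.24 g; L-cysteine hydrochloride 515.09 mg; dipotassium phosphate 24.44 g

Ratio of target to recipe volume: 1758 / 100 = 17.58.
ferric citrate: 9.76 mg × (1758 mL / 100 mL) = 171.58 mg
disodium phosphate: 0.795 g × (1758 mL / 100 mL) = 13.98 g
ammonium chloride: 0.412 g × (1758 mL / 100 mL) = 7.24 g
L-cysteine hydrochloride: 0.0293 g × (1758 mL / 100 mL) = 0.515094 g = 515.09 mg
dipotassium phosphate: 1.39 g × (1758 mL / 100 mL) = 24.44 g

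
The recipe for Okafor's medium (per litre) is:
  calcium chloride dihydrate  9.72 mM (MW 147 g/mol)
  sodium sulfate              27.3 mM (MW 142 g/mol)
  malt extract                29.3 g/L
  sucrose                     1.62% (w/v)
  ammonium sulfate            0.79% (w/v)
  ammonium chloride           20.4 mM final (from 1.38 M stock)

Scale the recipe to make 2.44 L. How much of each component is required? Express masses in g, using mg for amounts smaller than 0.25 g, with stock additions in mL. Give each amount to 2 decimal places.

calcium chloride dihydrate 3.49 g; sodium sulfate 9.46 g; malt extract 71.49 g; sucrose 39.53 g; ammonium sulfate 19.28 g; ammonium chloride 36.07 mL

Working volume: 2.44 L.
calcium chloride dihydrate: 9.72 mmol/L × 147 g/mol × 2.44 L ÷ 1000 = 3.49 g
sodium sulfate: 27.3 mmol/L × 142 g/mol × 2.44 L ÷ 1000 = 9.46 g
malt extract: 29.3 g/L × 2.44 L = 71.49 g
sucrose: 1.62 g per 100 mL × 2440 mL ÷ 100 = 39.53 g
ammonium sulfate: 0.79% w/v = 7.9 g/L → 7.9 × 2.44 L = 19.28 g
ammonium chloride: V = C2·V2/C1 = 20.4 mM × 2440 mL ÷ 1380 mM = 36.07 mL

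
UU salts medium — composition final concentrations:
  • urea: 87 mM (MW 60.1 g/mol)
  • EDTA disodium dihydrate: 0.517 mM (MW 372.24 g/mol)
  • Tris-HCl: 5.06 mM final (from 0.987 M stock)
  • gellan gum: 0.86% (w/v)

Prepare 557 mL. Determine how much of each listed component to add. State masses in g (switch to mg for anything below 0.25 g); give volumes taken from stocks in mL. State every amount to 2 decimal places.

Working volume: 557 mL = 0.557 L.
urea: 87 mmol/L × 60.1 g/mol × 0.557 L ÷ 1000 = 2.91 g
EDTA disodium dihydrate: 0.517 mmol/L × 372.24 mg/mmol × 0.557 L = 107.19 mg
Tris-HCl: C1V1 = C2V2 → 5.06 mM × 557 mL ÷ 987 mM = 2.86 mL
gellan gum: 0.86% w/v = 8.6 g/L → 8.6 × 0.557 L = 4.79 g

urea 2.91 g; EDTA disodium dihydrate 107.19 mg; Tris-HCl 2.86 mL; gellan gum 4.79 g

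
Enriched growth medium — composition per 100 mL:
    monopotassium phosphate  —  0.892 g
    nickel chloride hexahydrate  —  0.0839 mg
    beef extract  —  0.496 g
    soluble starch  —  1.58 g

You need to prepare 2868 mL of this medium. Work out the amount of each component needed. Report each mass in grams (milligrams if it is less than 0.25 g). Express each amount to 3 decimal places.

Scale factor = 2868 mL / 100 mL = 28.68.
monopotassium phosphate: 0.892 g × (2868 mL / 100 mL) = 25.583 g
nickel chloride hexahydrate: 0.0839 mg × (2868 mL / 100 mL) = 2.406 mg
beef extract: 0.496 g × (2868 mL / 100 mL) = 14.225 g
soluble starch: 1.58 g × (2868 mL / 100 mL) = 45.314 g

monopotassium phosphate 25.583 g; nickel chloride hexahydrate 2.406 mg; beef extract 14.225 g; soluble starch 45.314 g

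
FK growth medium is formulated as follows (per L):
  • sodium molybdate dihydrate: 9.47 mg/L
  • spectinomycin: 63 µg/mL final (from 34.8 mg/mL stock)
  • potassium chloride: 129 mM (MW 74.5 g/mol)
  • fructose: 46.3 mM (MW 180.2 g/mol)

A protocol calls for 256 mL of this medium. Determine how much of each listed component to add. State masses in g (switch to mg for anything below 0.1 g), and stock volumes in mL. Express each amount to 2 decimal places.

Target volume = 256 mL = 0.256 L.
sodium molybdate dihydrate: 9.47 mg/L × 0.256 L = 2.42 mg
spectinomycin: C1V1 = C2V2 → 63 µg/mL × 256 mL ÷ 34800 µg/mL = 0.46 mL
potassium chloride: 129 mmol/L × 74.5 g/mol × 0.256 L ÷ 1000 = 2.46 g
fructose: 46.3 mmol/L × 180.2 g/mol × 0.256 L ÷ 1000 = 2.14 g

sodium molybdate dihydrate 2.42 mg; spectinomycin 0.46 mL; potassium chloride 2.46 g; fructose 2.14 g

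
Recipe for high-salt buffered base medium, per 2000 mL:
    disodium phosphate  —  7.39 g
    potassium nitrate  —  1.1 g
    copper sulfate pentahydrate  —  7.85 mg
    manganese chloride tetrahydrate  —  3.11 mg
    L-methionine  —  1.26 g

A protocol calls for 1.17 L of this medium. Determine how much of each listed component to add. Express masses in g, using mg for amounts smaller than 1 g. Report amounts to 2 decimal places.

disodium phosphate 4.32 g; potassium nitrate 643.50 mg; copper sulfate pentahydrate 4.59 mg; manganese chloride tetrahydrate 1.82 mg; L-methionine 737.10 mg

Ratio of target to recipe volume: 1170 / 2000 = 0.585.
disodium phosphate: 7.39 g × (1170 mL / 2000 mL) = 4.32 g
potassium nitrate: 1.1 g × (1170 mL / 2000 mL) = 0.6435 g = 643.50 mg
copper sulfate pentahydrate: 7.85 mg × (1170 mL / 2000 mL) = 4.59 mg
manganese chloride tetrahydrate: 3.11 mg × (1170 mL / 2000 mL) = 1.82 mg
L-methionine: 1.26 g × (1170 mL / 2000 mL) = 0.7371 g = 737.10 mg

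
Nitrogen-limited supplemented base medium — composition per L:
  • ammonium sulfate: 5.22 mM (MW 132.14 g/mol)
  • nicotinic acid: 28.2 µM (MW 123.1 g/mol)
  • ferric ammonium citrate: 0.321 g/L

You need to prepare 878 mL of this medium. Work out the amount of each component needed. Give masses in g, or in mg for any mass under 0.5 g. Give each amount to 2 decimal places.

ammonium sulfate 0.61 g; nicotinic acid 3.05 mg; ferric ammonium citrate 281.84 mg

Target volume = 878 mL = 0.878 L.
ammonium sulfate: 5.22 mmol/L × 132.14 g/mol × 0.878 L ÷ 1000 = 0.61 g
nicotinic acid: 28.2 µmol/L × 123.1 g/mol × 0.878 L ÷ 1000 = 3.05 mg
ferric ammonium citrate: 0.321 g/L × 0.878 L = 0.281838 g = 281.84 mg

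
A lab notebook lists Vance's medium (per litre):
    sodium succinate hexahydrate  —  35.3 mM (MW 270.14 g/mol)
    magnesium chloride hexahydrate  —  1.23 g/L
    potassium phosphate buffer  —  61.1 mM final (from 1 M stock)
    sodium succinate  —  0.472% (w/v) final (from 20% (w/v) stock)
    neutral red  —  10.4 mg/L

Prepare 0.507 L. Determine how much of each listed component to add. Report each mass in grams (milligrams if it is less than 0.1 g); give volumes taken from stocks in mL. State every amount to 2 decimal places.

sodium succinate hexahydrate 4.83 g; magnesium chloride hexahydrate 0.62 g; potassium phosphate buffer 30.98 mL; sodium succinate 11.97 mL; neutral red 5.27 mg

Scale factor relative to 1 L: 0.507.
sodium succinate hexahydrate: 35.3 mmol/L × 270.14 g/mol × 0.507 L ÷ 1000 = 4.83 g
magnesium chloride hexahydrate: 1.23 g/L × 0.507 L = 0.62 g
potassium phosphate buffer: V = C2·V2/C1 = 61.1 mM × 507 mL ÷ 1000 mM = 30.98 mL
sodium succinate: V = C2·V2/C1 = 0.472% ÷ 20% × 507 mL = 11.97 mL
neutral red: 10.4 mg/L × 0.507 L = 5.27 mg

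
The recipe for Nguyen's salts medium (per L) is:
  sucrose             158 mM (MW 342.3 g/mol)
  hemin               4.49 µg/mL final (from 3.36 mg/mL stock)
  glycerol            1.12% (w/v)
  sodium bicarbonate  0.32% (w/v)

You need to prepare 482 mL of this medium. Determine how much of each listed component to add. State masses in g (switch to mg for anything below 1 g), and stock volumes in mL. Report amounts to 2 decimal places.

Scale factor relative to 1 L: 0.482.
sucrose: 158 mmol/L × 342.3 g/mol × 0.482 L ÷ 1000 = 26.07 g
hemin: V = C2·V2/C1 = 4.49 µg/mL × 482 mL ÷ 3360 µg/mL = 0.64 mL
glycerol: 1.12% w/v = 11.2 g/L → 11.2 × 0.482 L = 5.40 g
sodium bicarbonate: 0.32% w/v = 3.2 g/L → 3.2 × 0.482 L = 1.54 g

sucrose 26.07 g; hemin 0.64 mL; glycerol 5.40 g; sodium bicarbonate 1.54 g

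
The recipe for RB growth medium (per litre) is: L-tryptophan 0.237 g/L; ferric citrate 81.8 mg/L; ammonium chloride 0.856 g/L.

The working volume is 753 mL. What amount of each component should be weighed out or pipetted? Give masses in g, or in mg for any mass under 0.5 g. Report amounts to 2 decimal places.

L-tryptophan 178.46 mg; ferric citrate 61.60 mg; ammonium chloride 0.64 g

Working volume: 753 mL = 0.753 L.
L-tryptophan: 0.237 g/L × 0.753 L = 0.178461 g = 178.46 mg
ferric citrate: 81.8 mg/L × 0.753 L = 61.60 mg
ammonium chloride: 0.856 g/L × 0.753 L = 0.64 g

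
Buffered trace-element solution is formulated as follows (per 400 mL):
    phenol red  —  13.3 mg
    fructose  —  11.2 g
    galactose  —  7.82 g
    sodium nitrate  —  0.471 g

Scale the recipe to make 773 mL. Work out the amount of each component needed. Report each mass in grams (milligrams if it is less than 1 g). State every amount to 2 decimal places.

phenol red 25.70 mg; fructose 21.64 g; galactose 15.11 g; sodium nitrate 910.21 mg

Ratio of target to recipe volume: 773 / 400 = 1.9325.
phenol red: 13.3 mg × (773 mL / 400 mL) = 25.70 mg
fructose: 11.2 g × (773 mL / 400 mL) = 21.64 g
galactose: 7.82 g × (773 mL / 400 mL) = 15.11 g
sodium nitrate: 0.471 g × (773 mL / 400 mL) = 0.910207 g = 910.21 mg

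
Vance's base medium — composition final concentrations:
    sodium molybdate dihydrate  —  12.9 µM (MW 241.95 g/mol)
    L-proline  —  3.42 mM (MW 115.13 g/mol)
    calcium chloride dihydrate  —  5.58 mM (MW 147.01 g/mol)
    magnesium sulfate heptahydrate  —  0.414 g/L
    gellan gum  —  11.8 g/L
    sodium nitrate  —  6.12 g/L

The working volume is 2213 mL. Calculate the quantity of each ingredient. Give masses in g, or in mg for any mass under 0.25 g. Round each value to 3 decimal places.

Scale factor relative to 1 L: 2.213.
sodium molybdate dihydrate: 12.9 µmol/L × 241.95 g/mol × 2.213 L ÷ 1000 = 6.907 mg
L-proline: 3.42 mmol/L × 115.13 g/mol × 2.213 L ÷ 1000 = 0.871 g
calcium chloride dihydrate: 5.58 mmol/L × 147.01 g/mol × 2.213 L ÷ 1000 = 1.815 g
magnesium sulfate heptahydrate: 0.414 g/L × 2.213 L = 0.916 g
gellan gum: 11.8 g/L × 2.213 L = 26.113 g
sodium nitrate: 6.12 g/L × 2.213 L = 13.544 g

sodium molybdate dihydrate 6.907 mg; L-proline 0.871 g; calcium chloride dihydrate 1.815 g; magnesium sulfate heptahydrate 0.916 g; gellan gum 26.113 g; sodium nitrate 13.544 g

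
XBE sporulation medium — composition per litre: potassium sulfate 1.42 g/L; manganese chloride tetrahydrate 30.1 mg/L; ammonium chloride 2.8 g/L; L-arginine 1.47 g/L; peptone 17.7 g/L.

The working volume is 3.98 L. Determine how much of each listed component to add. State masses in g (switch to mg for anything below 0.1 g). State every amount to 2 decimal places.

potassium sulfate 5.65 g; manganese chloride tetrahydrate 0.12 g; ammonium chloride 11.14 g; L-arginine 5.85 g; peptone 70.45 g

Scale factor relative to 1 L: 3.98.
potassium sulfate: 1.42 g/L × 3.98 L = 5.65 g
manganese chloride tetrahydrate: 30.1 mg/L × 3.98 L = 119.798 mg = 0.12 g
ammonium chloride: 2.8 g/L × 3.98 L = 11.14 g
L-arginine: 1.47 g/L × 3.98 L = 5.85 g
peptone: 17.7 g/L × 3.98 L = 70.45 g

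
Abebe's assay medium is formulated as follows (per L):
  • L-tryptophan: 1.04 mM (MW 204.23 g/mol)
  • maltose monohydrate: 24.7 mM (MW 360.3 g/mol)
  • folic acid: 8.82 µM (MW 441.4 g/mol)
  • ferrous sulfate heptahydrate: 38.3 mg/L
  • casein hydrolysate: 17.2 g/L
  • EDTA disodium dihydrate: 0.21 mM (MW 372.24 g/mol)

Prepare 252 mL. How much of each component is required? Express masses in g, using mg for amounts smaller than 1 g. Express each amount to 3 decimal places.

Scale factor relative to 1 L: 0.252.
L-tryptophan: 1.04 mmol/L × 204.23 mg/mmol × 0.252 L = 53.525 mg
maltose monohydrate: 24.7 mmol/L × 360.3 g/mol × 0.252 L ÷ 1000 = 2.243 g
folic acid: 8.82 µmol/L × 441.4 g/mol × 0.252 L ÷ 1000 = 0.981 mg
ferrous sulfate heptahydrate: 38.3 mg/L × 0.252 L = 9.652 mg
casein hydrolysate: 17.2 g/L × 0.252 L = 4.334 g
EDTA disodium dihydrate: 0.21 mmol/L × 372.24 mg/mmol × 0.252 L = 19.699 mg

L-tryptophan 53.525 mg; maltose monohydrate 2.243 g; folic acid 0.981 mg; ferrous sulfate heptahydrate 9.652 mg; casein hydrolysate 4.334 g; EDTA disodium dihydrate 19.699 mg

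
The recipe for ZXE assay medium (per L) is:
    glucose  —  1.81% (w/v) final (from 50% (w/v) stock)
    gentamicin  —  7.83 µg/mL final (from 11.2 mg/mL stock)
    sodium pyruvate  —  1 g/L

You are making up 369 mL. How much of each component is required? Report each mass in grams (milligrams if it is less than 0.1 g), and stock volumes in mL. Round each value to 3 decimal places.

Target volume = 369 mL = 0.369 L.
glucose: C1V1 = C2V2 → 1.81% ÷ 50% × 369 mL = 13.358 mL
gentamicin: C1V1 = C2V2 → 7.83 µg/mL × 369 mL ÷ 11200 µg/mL = 0.258 mL
sodium pyruvate: 1 g/L × 0.369 L = 0.369 g

glucose 13.358 mL; gentamicin 0.258 mL; sodium pyruvate 0.369 g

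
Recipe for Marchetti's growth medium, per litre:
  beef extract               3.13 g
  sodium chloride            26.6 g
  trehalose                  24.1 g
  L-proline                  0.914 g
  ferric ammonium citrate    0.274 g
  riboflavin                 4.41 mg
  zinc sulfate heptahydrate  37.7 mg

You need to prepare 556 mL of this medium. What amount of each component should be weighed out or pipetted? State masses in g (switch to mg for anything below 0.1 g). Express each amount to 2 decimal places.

Scale factor = 556 mL / 1000 mL = 0.556.
beef extract: 3.13 g × (556 mL / 1000 mL) = 1.74 g
sodium chloride: 26.6 g × (556 mL / 1000 mL) = 14.79 g
trehalose: 24.1 g × (556 mL / 1000 mL) = 13.40 g
L-proline: 0.914 g × (556 mL / 1000 mL) = 0.51 g
ferric ammonium citrate: 0.274 g × (556 mL / 1000 mL) = 0.15 g
riboflavin: 4.41 mg × (556 mL / 1000 mL) = 2.45 mg
zinc sulfate heptahydrate: 37.7 mg × (556 mL / 1000 mL) = 20.96 mg

beef extract 1.74 g; sodium chloride 14.79 g; trehalose 13.40 g; L-proline 0.51 g; ferric ammonium citrate 0.15 g; riboflavin 2.45 mg; zinc sulfate heptahydrate 20.96 mg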